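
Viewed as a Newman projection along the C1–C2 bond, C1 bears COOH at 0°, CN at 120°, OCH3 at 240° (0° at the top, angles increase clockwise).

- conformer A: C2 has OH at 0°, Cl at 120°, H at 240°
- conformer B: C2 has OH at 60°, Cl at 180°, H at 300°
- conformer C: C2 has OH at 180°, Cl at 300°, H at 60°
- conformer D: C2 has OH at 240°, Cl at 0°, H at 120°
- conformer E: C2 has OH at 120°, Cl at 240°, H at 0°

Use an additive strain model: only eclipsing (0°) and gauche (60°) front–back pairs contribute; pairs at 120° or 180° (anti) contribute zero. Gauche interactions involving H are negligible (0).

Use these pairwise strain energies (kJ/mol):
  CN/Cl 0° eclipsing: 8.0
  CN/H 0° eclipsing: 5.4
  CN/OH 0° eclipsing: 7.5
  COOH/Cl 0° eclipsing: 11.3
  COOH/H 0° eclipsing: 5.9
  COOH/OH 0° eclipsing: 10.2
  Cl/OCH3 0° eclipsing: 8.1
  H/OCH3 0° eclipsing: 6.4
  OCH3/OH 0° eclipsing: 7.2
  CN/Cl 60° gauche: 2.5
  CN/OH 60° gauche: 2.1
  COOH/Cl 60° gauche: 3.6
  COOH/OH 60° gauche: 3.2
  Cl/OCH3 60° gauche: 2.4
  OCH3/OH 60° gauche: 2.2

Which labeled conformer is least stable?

A

A (eclipsed): COOH(0°)/OH(0°) eclipsed 10.2; CN(120°)/Cl(120°) eclipsed 8.0; OCH3(240°)/H(240°) eclipsed 6.4 → 24.6 kJ/mol.
B (staggered): COOH(0°)/OH(60°) gauche 3.2; CN(120°)/OH(60°) gauche 2.1; CN(120°)/Cl(180°) gauche 2.5; OCH3(240°)/Cl(180°) gauche 2.4 → 10.2 kJ/mol.
C (staggered): COOH(0°)/Cl(300°) gauche 3.6; CN(120°)/OH(180°) gauche 2.1; OCH3(240°)/OH(180°) gauche 2.2; OCH3(240°)/Cl(300°) gauche 2.4 → 10.3 kJ/mol.
D (eclipsed): COOH(0°)/Cl(0°) eclipsed 11.3; CN(120°)/H(120°) eclipsed 5.4; OCH3(240°)/OH(240°) eclipsed 7.2 → 23.9 kJ/mol.
E (eclipsed): COOH(0°)/H(0°) eclipsed 5.9; CN(120°)/OH(120°) eclipsed 7.5; OCH3(240°)/Cl(240°) eclipsed 8.1 → 21.5 kJ/mol.
A has the highest total (24.6 kJ/mol).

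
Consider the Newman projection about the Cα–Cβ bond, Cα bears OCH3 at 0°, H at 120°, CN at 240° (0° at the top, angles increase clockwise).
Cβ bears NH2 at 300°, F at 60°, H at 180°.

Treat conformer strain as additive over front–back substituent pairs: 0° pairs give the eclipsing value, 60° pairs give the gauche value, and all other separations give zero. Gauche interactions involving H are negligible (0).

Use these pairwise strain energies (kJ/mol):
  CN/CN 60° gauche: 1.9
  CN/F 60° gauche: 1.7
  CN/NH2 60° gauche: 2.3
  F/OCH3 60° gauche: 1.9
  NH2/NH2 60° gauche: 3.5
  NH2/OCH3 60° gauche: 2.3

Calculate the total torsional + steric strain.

This conformer (staggered): OCH3–NH2 gauche, OCH3–F gauche, CN–NH2 gauche; 2.3 + 1.9 + 2.3 = 6.5 kJ/mol.

6.5 kJ/mol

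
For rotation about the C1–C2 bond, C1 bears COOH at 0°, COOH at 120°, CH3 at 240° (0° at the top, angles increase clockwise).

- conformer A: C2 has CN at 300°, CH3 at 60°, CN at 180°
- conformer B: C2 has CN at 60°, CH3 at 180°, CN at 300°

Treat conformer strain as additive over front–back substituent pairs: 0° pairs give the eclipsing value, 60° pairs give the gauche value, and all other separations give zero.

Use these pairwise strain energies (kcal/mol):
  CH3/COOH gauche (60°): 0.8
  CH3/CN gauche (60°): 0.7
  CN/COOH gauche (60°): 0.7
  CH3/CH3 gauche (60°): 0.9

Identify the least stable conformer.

B

A is staggered. COOH at 0° is gauche with CN at 300° (0.7); COOH at 0° is gauche with CH3 at 60° (0.8); COOH at 120° is gauche with CH3 at 60° (0.8); COOH at 120° is gauche with CN at 180° (0.7); CH3 at 240° is gauche with CN at 300° (0.7); CH3 at 240° is gauche with CN at 180° (0.7). Total 4.4 kcal/mol.
B is staggered. COOH at 0° is gauche with CN at 60° (0.7); COOH at 0° is gauche with CN at 300° (0.7); COOH at 120° is gauche with CN at 60° (0.7); COOH at 120° is gauche with CH3 at 180° (0.8); CH3 at 240° is gauche with CH3 at 180° (0.9); CH3 at 240° is gauche with CN at 300° (0.7). Total 4.5 kcal/mol.
B has the highest total (4.5 kcal/mol).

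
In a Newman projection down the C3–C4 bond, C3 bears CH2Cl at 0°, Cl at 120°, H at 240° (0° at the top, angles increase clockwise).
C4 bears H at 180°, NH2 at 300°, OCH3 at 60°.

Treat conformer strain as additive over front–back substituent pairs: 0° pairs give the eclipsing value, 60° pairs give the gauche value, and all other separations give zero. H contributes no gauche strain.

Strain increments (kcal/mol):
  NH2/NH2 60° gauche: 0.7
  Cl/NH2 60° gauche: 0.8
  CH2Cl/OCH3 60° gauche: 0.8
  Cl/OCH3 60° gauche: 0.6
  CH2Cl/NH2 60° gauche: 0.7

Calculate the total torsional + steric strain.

2.1 kcal/mol

This conformer is staggered. CH2Cl at 0° is gauche with NH2 at 300° (0.7); CH2Cl at 0° is gauche with OCH3 at 60° (0.8); Cl at 120° is gauche with OCH3 at 60° (0.6). Total 2.1 kcal/mol.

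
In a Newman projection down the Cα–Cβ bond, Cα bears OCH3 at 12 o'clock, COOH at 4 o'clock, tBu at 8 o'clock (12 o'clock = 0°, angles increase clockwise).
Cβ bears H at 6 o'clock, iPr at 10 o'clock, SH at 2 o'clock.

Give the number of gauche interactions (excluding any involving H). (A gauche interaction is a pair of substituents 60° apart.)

Non-H gauche pairs: OCH3(0°)/iPr(300°); OCH3(0°)/SH(60°); COOH(120°)/SH(60°); tBu(240°)/iPr(300°) — 4 interactions.

4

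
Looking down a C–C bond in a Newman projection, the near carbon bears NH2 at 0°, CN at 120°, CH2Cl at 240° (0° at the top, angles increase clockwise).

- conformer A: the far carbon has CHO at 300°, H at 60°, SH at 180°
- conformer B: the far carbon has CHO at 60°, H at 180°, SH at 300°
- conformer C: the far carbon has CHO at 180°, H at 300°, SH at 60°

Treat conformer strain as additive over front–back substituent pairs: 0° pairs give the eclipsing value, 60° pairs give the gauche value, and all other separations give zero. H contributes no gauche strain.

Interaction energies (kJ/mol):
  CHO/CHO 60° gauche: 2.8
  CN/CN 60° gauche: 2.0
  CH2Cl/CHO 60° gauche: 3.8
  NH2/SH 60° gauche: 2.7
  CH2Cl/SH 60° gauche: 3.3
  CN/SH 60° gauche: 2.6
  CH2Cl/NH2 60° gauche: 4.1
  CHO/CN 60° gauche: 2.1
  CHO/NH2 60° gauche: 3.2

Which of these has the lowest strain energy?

C

A is staggered. NH2 at 0° is gauche with CHO at 300° (3.2); CN at 120° is gauche with SH at 180° (2.6); CH2Cl at 240° is gauche with CHO at 300° (3.8); CH2Cl at 240° is gauche with SH at 180° (3.3). Total 12.9 kJ/mol.
B is staggered. NH2 at 0° is gauche with CHO at 60° (3.2); NH2 at 0° is gauche with SH at 300° (2.7); CN at 120° is gauche with CHO at 60° (2.1); CH2Cl at 240° is gauche with SH at 300° (3.3). Total 11.3 kJ/mol.
C is staggered. NH2 at 0° is gauche with SH at 60° (2.7); CN at 120° is gauche with CHO at 180° (2.1); CN at 120° is gauche with SH at 60° (2.6); CH2Cl at 240° is gauche with CHO at 180° (3.8). Total 11.2 kJ/mol.
C has the lowest total (11.2 kJ/mol).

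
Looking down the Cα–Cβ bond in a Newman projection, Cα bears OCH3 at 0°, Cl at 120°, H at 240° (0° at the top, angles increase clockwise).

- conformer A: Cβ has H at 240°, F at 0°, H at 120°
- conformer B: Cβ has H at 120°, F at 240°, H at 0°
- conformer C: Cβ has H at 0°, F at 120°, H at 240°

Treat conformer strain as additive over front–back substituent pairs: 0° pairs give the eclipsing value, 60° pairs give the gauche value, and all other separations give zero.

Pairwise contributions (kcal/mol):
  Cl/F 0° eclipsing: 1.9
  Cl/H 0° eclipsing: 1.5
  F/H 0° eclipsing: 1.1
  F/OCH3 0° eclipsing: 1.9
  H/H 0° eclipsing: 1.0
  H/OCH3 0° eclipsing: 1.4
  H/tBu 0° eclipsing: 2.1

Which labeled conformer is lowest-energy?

A (eclipsed): OCH3–F eclipsed, Cl–H eclipsed, H–H eclipsed; 1.9 + 1.5 + 1.0 = 4.4 kcal/mol.
B (eclipsed): OCH3–H eclipsed, Cl–H eclipsed, H–F eclipsed; 1.4 + 1.5 + 1.1 = 4.0 kcal/mol.
C (eclipsed): OCH3–H eclipsed, Cl–F eclipsed, H–H eclipsed; 1.4 + 1.9 + 1.0 = 4.3 kcal/mol.
B has the lowest total (4.0 kcal/mol).

B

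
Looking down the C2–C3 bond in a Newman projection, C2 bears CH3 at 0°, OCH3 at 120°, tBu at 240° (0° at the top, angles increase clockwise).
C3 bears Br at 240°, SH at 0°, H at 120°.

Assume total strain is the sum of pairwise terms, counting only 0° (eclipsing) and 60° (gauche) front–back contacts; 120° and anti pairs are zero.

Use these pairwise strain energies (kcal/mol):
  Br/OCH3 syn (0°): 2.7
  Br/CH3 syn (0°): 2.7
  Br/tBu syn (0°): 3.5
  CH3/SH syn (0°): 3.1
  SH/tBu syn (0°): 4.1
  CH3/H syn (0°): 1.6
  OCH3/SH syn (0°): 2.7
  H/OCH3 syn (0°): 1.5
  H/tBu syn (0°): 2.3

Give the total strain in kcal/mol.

8.1 kcal/mol

This conformer (eclipsed): CH3(0°)/SH(0°) eclipsed 3.1; OCH3(120°)/H(120°) eclipsed 1.5; tBu(240°)/Br(240°) eclipsed 3.5 → 8.1 kcal/mol.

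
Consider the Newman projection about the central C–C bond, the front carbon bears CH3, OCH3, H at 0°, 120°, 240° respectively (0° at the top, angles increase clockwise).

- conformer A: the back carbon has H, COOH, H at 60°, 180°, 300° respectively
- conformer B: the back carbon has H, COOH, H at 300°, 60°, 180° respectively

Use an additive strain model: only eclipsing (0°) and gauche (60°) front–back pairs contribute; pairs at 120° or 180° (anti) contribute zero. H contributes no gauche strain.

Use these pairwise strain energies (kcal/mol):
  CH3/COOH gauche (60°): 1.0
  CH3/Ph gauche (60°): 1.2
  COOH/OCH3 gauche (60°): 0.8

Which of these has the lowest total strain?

A

A (staggered): OCH3(120°)/COOH(180°) gauche 0.8 → 0.8 kcal/mol.
B (staggered): CH3(0°)/COOH(60°) gauche 1.0; OCH3(120°)/COOH(60°) gauche 0.8 → 1.8 kcal/mol.
A has the lowest total (0.8 kcal/mol).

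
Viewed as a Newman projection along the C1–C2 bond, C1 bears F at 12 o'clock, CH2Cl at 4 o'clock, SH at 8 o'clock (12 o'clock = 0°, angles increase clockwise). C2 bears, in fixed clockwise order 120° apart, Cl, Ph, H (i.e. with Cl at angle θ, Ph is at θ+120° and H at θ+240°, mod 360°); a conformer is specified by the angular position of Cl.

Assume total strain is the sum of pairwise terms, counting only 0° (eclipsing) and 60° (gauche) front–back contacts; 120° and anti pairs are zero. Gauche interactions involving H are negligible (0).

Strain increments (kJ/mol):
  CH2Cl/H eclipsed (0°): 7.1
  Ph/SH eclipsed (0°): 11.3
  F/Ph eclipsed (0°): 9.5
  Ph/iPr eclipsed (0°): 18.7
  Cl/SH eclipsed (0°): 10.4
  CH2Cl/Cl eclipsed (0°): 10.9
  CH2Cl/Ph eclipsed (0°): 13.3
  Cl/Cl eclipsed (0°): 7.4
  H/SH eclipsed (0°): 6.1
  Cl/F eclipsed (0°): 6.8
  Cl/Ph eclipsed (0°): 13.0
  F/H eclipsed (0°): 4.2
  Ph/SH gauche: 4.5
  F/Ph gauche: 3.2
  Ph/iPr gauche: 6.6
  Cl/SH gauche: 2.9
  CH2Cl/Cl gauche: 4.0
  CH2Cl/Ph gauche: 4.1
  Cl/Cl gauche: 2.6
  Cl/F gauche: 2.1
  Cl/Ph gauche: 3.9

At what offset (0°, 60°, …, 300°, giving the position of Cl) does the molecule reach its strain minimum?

Cl at 0° (eclipsed): F–Cl eclipsed, CH2Cl–Ph eclipsed, SH–H eclipsed; 6.8 + 13.3 + 6.1 = 26.2 kJ/mol.
Cl at 60° (staggered): F–Cl gauche, CH2Cl–Cl gauche, CH2Cl–Ph gauche, SH–Ph gauche; 2.1 + 4.0 + 4.1 + 4.5 = 14.7 kJ/mol.
Cl at 120° (eclipsed): F–H eclipsed, CH2Cl–Cl eclipsed, SH–Ph eclipsed; 4.2 + 10.9 + 11.3 = 26.4 kJ/mol.
Cl at 180° (staggered): F–Ph gauche, CH2Cl–Cl gauche, SH–Cl gauche, SH–Ph gauche; 3.2 + 4.0 + 2.9 + 4.5 = 14.6 kJ/mol.
Cl at 240° (eclipsed): F–Ph eclipsed, CH2Cl–H eclipsed, SH–Cl eclipsed; 9.5 + 7.1 + 10.4 = 27.0 kJ/mol.
Cl at 300° (staggered): F–Cl gauche, F–Ph gauche, CH2Cl–Ph gauche, SH–Cl gauche; 2.1 + 3.2 + 4.1 + 2.9 = 12.3 kJ/mol.
The minimum (12.3 kJ/mol) occurs with Cl at 300°.

300°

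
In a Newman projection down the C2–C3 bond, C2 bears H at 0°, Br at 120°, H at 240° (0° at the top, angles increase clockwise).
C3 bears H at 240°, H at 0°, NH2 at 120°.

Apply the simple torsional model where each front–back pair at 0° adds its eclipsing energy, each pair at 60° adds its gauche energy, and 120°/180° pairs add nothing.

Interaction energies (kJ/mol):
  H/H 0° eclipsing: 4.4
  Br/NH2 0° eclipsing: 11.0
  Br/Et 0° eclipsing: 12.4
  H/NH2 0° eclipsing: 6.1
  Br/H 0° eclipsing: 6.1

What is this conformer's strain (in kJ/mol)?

This conformer (eclipsed): H–H eclipsed, Br–NH2 eclipsed, H–H eclipsed; 4.4 + 11.0 + 4.4 = 19.8 kJ/mol.

19.8 kJ/mol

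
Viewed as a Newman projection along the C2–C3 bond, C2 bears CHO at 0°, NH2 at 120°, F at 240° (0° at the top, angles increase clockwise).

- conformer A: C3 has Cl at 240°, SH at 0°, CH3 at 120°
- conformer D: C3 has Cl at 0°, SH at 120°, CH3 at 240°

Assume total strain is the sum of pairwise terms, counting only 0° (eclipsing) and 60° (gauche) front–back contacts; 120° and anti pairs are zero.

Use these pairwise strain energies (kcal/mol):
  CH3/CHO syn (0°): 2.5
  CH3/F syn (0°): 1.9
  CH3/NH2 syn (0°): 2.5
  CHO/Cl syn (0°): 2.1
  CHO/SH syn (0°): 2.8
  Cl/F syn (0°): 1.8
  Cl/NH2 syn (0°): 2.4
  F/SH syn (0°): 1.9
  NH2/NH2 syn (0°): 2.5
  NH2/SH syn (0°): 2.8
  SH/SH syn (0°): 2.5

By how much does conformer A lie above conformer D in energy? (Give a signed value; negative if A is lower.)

A is eclipsed. CHO at 0° is eclipsed with SH at 0° (2.8); NH2 at 120° is eclipsed with CH3 at 120° (2.5); F at 240° is eclipsed with Cl at 240° (1.8). Total 7.1 kcal/mol.
D is eclipsed. CHO at 0° is eclipsed with Cl at 0° (2.1); NH2 at 120° is eclipsed with SH at 120° (2.8); F at 240° is eclipsed with CH3 at 240° (1.9). Total 6.8 kcal/mol.
E(A) − E(D) = 7.1 − 6.8 = +0.3 kcal/mol.

+0.3 kcal/mol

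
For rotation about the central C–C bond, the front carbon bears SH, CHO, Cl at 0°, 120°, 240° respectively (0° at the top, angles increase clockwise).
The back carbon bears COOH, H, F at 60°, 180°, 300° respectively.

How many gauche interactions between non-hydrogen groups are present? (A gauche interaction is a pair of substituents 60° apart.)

Non-H gauche pairs: SH(0°)/COOH(60°); SH(0°)/F(300°); CHO(120°)/COOH(60°); Cl(240°)/F(300°) — 4 interactions.

4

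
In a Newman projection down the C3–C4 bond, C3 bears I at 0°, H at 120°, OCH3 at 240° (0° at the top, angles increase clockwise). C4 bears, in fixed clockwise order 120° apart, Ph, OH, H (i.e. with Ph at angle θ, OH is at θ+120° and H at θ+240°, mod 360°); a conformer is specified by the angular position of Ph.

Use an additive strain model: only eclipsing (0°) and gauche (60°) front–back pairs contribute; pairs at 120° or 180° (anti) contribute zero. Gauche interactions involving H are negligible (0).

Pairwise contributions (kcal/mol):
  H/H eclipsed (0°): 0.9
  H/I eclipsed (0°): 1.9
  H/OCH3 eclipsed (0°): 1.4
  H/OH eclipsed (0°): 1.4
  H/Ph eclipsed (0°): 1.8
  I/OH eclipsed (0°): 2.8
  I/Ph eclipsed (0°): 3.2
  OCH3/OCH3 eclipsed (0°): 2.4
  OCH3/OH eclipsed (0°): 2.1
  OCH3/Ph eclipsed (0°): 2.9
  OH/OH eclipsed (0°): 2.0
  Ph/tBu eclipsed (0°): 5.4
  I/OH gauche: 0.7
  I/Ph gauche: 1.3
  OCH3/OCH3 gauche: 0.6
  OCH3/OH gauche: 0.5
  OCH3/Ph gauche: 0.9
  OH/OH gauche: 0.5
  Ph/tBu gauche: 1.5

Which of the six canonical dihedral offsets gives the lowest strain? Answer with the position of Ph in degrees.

60°

Ph at 0° (eclipsed): I–Ph eclipsed, H–OH eclipsed, OCH3–H eclipsed; 3.2 + 1.4 + 1.4 = 6.0 kcal/mol.
Ph at 60° (staggered): I–Ph gauche, OCH3–OH gauche; 1.3 + 0.5 = 1.8 kcal/mol.
Ph at 120° (eclipsed): I–H eclipsed, H–Ph eclipsed, OCH3–OH eclipsed; 1.9 + 1.8 + 2.1 = 5.8 kcal/mol.
Ph at 180° (staggered): I–OH gauche, OCH3–Ph gauche, OCH3–OH gauche; 0.7 + 0.9 + 0.5 = 2.1 kcal/mol.
Ph at 240° (eclipsed): I–OH eclipsed, H–H eclipsed, OCH3–Ph eclipsed; 2.8 + 0.9 + 2.9 = 6.6 kcal/mol.
Ph at 300° (staggered): I–Ph gauche, I–OH gauche, OCH3–Ph gauche; 1.3 + 0.7 + 0.9 = 2.9 kcal/mol.
The minimum (1.8 kcal/mol) occurs with Ph at 60°.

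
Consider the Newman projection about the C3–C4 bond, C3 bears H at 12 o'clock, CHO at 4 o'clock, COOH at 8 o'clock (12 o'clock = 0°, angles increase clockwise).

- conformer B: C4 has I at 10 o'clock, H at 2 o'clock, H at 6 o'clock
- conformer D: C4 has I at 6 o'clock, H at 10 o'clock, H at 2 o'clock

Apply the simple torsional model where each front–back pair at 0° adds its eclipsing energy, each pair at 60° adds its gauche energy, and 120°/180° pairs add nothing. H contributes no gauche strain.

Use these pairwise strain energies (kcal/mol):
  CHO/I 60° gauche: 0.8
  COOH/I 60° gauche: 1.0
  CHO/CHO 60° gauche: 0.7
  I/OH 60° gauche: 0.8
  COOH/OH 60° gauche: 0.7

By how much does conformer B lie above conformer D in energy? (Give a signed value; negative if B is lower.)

B (staggered): COOH(240°)/I(300°) gauche 1.0 → 1.0 kcal/mol.
D (staggered): CHO(120°)/I(180°) gauche 0.8; COOH(240°)/I(180°) gauche 1.0 → 1.8 kcal/mol.
E(B) − E(D) = 1.0 − 1.8 = -0.8 kcal/mol.

-0.8 kcal/mol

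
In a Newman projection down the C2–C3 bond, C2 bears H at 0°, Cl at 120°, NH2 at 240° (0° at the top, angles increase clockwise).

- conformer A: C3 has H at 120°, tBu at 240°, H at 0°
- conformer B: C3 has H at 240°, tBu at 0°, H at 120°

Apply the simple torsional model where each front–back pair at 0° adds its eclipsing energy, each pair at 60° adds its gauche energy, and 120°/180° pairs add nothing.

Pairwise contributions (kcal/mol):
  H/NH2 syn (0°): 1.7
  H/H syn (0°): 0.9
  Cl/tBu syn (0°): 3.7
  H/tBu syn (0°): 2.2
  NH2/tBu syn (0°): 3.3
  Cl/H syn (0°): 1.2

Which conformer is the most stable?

A (eclipsed): H–H eclipsed, Cl–H eclipsed, NH2–tBu eclipsed; 0.9 + 1.2 + 3.3 = 5.4 kcal/mol.
B (eclipsed): H–tBu eclipsed, Cl–H eclipsed, NH2–H eclipsed; 2.2 + 1.2 + 1.7 = 5.1 kcal/mol.
B has the lowest total (5.1 kcal/mol).

B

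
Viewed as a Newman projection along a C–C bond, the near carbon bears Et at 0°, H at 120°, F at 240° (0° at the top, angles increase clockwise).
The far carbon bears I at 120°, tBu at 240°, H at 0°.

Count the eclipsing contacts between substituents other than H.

1

Non-H eclipsing pairs: F(240°)/tBu(240°) — 1 interaction.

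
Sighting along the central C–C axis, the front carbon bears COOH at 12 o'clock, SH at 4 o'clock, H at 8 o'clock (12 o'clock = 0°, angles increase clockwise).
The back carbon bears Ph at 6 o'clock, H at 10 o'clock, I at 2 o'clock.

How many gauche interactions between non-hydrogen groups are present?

3

Non-H gauche pairs: COOH(0°)/I(60°); SH(120°)/Ph(180°); SH(120°)/I(60°) — 3 interactions.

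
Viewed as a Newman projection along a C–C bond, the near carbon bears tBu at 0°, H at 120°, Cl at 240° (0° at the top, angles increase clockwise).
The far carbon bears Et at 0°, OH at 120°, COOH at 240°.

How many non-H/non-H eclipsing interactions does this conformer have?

2

Non-H eclipsing pairs: tBu(0°)/Et(0°); Cl(240°)/COOH(240°) — 2 interactions.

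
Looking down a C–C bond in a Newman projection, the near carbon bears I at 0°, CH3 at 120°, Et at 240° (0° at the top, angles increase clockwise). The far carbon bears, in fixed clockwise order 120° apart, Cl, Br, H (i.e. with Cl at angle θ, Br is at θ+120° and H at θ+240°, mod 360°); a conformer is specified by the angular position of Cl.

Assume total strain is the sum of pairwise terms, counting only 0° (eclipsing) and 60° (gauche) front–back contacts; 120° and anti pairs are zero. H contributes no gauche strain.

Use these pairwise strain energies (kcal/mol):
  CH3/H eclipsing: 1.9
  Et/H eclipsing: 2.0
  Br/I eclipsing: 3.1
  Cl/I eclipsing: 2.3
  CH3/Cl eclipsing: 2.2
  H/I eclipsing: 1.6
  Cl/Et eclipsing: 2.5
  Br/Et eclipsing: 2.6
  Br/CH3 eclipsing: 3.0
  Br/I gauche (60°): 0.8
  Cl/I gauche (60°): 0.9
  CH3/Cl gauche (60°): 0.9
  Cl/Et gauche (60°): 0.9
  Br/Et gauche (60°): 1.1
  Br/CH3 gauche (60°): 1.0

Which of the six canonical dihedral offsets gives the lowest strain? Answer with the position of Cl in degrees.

300°

Cl at 0° (eclipsed): I(0°)/Cl(0°) eclipsed 2.3; CH3(120°)/Br(120°) eclipsed 3.0; Et(240°)/H(240°) eclipsed 2.0 → 7.3 kcal/mol.
Cl at 60° (staggered): I(0°)/Cl(60°) gauche 0.9; CH3(120°)/Cl(60°) gauche 0.9; CH3(120°)/Br(180°) gauche 1.0; Et(240°)/Br(180°) gauche 1.1 → 3.9 kcal/mol.
Cl at 120° (eclipsed): I(0°)/H(0°) eclipsed 1.6; CH3(120°)/Cl(120°) eclipsed 2.2; Et(240°)/Br(240°) eclipsed 2.6 → 6.4 kcal/mol.
Cl at 180° (staggered): I(0°)/Br(300°) gauche 0.8; CH3(120°)/Cl(180°) gauche 0.9; Et(240°)/Cl(180°) gauche 0.9; Et(240°)/Br(300°) gauche 1.1 → 3.7 kcal/mol.
Cl at 240° (eclipsed): I(0°)/Br(0°) eclipsed 3.1; CH3(120°)/H(120°) eclipsed 1.9; Et(240°)/Cl(240°) eclipsed 2.5 → 7.5 kcal/mol.
Cl at 300° (staggered): I(0°)/Cl(300°) gauche 0.9; I(0°)/Br(60°) gauche 0.8; CH3(120°)/Br(60°) gauche 1.0; Et(240°)/Cl(300°) gauche 0.9 → 3.6 kcal/mol.
The minimum (3.6 kcal/mol) occurs with Cl at 300°.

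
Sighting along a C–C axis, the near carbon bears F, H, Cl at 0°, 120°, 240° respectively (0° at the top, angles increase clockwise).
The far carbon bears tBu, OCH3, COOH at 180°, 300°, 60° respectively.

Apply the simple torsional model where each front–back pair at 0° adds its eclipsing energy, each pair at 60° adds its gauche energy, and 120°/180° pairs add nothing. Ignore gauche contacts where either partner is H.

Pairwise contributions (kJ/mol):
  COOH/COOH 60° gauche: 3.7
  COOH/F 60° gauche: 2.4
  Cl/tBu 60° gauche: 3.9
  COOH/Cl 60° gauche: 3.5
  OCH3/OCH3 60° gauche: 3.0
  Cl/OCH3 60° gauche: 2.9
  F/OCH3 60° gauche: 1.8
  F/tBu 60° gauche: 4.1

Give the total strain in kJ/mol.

11.0 kJ/mol

This conformer (staggered): F(0°)/OCH3(300°) gauche 1.8; F(0°)/COOH(60°) gauche 2.4; Cl(240°)/tBu(180°) gauche 3.9; Cl(240°)/OCH3(300°) gauche 2.9 → 11.0 kJ/mol.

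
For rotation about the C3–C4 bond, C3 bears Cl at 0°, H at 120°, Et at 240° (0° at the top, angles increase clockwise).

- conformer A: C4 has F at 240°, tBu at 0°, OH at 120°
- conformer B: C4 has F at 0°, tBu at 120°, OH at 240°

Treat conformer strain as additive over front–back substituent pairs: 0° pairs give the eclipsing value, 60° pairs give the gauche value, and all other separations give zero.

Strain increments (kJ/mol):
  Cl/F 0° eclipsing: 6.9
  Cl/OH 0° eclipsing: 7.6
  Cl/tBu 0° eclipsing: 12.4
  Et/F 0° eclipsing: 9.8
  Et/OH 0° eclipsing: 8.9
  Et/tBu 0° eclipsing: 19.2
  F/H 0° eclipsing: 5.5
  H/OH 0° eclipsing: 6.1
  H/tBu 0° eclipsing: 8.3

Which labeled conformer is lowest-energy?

B

A (eclipsed): Cl–tBu eclipsed, H–OH eclipsed, Et–F eclipsed; 12.4 + 6.1 + 9.8 = 28.3 kJ/mol.
B (eclipsed): Cl–F eclipsed, H–tBu eclipsed, Et–OH eclipsed; 6.9 + 8.3 + 8.9 = 24.1 kJ/mol.
B has the lowest total (24.1 kJ/mol).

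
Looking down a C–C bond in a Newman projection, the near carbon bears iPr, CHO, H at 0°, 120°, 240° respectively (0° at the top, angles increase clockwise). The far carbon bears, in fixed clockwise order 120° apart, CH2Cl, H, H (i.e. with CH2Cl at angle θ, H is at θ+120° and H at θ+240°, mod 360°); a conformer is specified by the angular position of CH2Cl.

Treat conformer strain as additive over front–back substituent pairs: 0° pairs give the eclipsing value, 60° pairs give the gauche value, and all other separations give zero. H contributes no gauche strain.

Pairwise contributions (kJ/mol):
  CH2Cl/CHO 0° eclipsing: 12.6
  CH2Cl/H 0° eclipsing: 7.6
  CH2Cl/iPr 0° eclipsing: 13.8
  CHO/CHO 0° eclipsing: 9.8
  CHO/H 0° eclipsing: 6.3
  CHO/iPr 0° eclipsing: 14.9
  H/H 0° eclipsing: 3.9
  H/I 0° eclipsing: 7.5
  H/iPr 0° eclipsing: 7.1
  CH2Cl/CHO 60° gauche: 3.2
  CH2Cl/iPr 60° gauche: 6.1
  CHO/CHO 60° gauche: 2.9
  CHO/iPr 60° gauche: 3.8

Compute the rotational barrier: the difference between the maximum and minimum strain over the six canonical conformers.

CH2Cl at 0° (eclipsed): iPr(0°)/CH2Cl(0°) eclipsed 13.8; CHO(120°)/H(120°) eclipsed 6.3; H(240°)/H(240°) eclipsed 3.9 → 24.0 kJ/mol.
CH2Cl at 60° (staggered): iPr(0°)/CH2Cl(60°) gauche 6.1; CHO(120°)/CH2Cl(60°) gauche 3.2 → 9.3 kJ/mol.
CH2Cl at 120° (eclipsed): iPr(0°)/H(0°) eclipsed 7.1; CHO(120°)/CH2Cl(120°) eclipsed 12.6; H(240°)/H(240°) eclipsed 3.9 → 23.6 kJ/mol.
CH2Cl at 180° (staggered): CHO(120°)/CH2Cl(180°) gauche 3.2 → 3.2 kJ/mol.
CH2Cl at 240° (eclipsed): iPr(0°)/H(0°) eclipsed 7.1; CHO(120°)/H(120°) eclipsed 6.3; H(240°)/CH2Cl(240°) eclipsed 7.6 → 21.0 kJ/mol.
CH2Cl at 300° (staggered): iPr(0°)/CH2Cl(300°) gauche 6.1 → 6.1 kJ/mol.
Max at 0° (24.0 kJ/mol), min at 180° (3.2 kJ/mol); barrier = 20.8 kJ/mol.

20.8 kJ/mol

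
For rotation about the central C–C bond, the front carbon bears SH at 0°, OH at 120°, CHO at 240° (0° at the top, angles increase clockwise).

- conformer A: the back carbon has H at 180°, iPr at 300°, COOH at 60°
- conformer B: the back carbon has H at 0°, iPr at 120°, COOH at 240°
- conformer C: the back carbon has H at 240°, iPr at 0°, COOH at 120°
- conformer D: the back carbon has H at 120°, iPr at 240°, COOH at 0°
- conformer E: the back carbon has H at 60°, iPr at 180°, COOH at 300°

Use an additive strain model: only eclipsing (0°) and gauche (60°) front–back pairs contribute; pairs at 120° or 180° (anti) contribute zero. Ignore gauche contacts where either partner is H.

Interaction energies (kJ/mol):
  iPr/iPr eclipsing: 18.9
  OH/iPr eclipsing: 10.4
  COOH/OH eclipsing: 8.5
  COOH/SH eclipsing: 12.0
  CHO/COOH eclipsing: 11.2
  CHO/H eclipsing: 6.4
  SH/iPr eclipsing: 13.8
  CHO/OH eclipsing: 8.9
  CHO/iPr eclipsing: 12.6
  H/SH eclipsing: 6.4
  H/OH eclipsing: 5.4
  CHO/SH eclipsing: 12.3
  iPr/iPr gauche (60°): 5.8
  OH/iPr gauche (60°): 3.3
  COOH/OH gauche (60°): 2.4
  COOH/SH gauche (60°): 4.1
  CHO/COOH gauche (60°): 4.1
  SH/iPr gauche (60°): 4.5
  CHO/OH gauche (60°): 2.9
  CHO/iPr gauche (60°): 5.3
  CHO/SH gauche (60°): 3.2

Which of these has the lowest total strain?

A

A (staggered): SH(0°)/iPr(300°) gauche 4.5; SH(0°)/COOH(60°) gauche 4.1; OH(120°)/COOH(60°) gauche 2.4; CHO(240°)/iPr(300°) gauche 5.3 → 16.3 kJ/mol.
B (eclipsed): SH(0°)/H(0°) eclipsed 6.4; OH(120°)/iPr(120°) eclipsed 10.4; CHO(240°)/COOH(240°) eclipsed 11.2 → 28.0 kJ/mol.
C (eclipsed): SH(0°)/iPr(0°) eclipsed 13.8; OH(120°)/COOH(120°) eclipsed 8.5; CHO(240°)/H(240°) eclipsed 6.4 → 28.7 kJ/mol.
D (eclipsed): SH(0°)/COOH(0°) eclipsed 12.0; OH(120°)/H(120°) eclipsed 5.4; CHO(240°)/iPr(240°) eclipsed 12.6 → 30.0 kJ/mol.
E (staggered): SH(0°)/COOH(300°) gauche 4.1; OH(120°)/iPr(180°) gauche 3.3; CHO(240°)/iPr(180°) gauche 5.3; CHO(240°)/COOH(300°) gauche 4.1 → 16.8 kJ/mol.
A has the lowest total (16.3 kJ/mol).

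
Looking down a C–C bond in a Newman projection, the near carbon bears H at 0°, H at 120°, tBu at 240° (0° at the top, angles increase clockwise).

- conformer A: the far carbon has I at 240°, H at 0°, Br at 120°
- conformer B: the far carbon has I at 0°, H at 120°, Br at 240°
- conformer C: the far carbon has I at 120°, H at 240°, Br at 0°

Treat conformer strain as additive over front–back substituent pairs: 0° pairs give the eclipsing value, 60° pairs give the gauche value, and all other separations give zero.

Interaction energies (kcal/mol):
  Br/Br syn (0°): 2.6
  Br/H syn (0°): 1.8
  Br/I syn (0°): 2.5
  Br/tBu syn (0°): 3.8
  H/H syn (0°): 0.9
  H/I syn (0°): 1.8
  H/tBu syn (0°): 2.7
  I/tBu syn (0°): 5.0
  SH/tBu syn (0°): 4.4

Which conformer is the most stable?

A is eclipsed. H at 0° is eclipsed with H at 0° (0.9); H at 120° is eclipsed with Br at 120° (1.8); tBu at 240° is eclipsed with I at 240° (5.0). Total 7.7 kcal/mol.
B is eclipsed. H at 0° is eclipsed with I at 0° (1.8); H at 120° is eclipsed with H at 120° (0.9); tBu at 240° is eclipsed with Br at 240° (3.8). Total 6.5 kcal/mol.
C is eclipsed. H at 0° is eclipsed with Br at 0° (1.8); H at 120° is eclipsed with I at 120° (1.8); tBu at 240° is eclipsed with H at 240° (2.7). Total 6.3 kcal/mol.
C has the lowest total (6.3 kcal/mol).

C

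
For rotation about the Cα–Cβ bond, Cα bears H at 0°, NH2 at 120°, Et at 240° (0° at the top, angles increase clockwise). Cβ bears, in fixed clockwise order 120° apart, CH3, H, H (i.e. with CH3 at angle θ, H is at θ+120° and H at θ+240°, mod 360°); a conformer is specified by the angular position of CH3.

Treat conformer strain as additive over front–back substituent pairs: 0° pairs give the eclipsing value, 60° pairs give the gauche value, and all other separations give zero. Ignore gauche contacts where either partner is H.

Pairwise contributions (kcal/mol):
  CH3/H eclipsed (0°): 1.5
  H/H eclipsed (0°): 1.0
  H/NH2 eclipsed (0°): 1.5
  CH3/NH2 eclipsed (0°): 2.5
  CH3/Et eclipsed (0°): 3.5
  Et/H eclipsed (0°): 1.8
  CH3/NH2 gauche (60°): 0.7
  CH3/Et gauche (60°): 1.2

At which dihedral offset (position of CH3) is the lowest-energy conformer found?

CH3 at 0° (eclipsed): H(0°)/CH3(0°) eclipsed 1.5; NH2(120°)/H(120°) eclipsed 1.5; Et(240°)/H(240°) eclipsed 1.8 → 4.8 kcal/mol.
CH3 at 60° (staggered): NH2(120°)/CH3(60°) gauche 0.7 → 0.7 kcal/mol.
CH3 at 120° (eclipsed): H(0°)/H(0°) eclipsed 1.0; NH2(120°)/CH3(120°) eclipsed 2.5; Et(240°)/H(240°) eclipsed 1.8 → 5.3 kcal/mol.
CH3 at 180° (staggered): NH2(120°)/CH3(180°) gauche 0.7; Et(240°)/CH3(180°) gauche 1.2 → 1.9 kcal/mol.
CH3 at 240° (eclipsed): H(0°)/H(0°) eclipsed 1.0; NH2(120°)/H(120°) eclipsed 1.5; Et(240°)/CH3(240°) eclipsed 3.5 → 6.0 kcal/mol.
CH3 at 300° (staggered): Et(240°)/CH3(300°) gauche 1.2 → 1.2 kcal/mol.
The minimum (0.7 kcal/mol) occurs with CH3 at 60°.

60°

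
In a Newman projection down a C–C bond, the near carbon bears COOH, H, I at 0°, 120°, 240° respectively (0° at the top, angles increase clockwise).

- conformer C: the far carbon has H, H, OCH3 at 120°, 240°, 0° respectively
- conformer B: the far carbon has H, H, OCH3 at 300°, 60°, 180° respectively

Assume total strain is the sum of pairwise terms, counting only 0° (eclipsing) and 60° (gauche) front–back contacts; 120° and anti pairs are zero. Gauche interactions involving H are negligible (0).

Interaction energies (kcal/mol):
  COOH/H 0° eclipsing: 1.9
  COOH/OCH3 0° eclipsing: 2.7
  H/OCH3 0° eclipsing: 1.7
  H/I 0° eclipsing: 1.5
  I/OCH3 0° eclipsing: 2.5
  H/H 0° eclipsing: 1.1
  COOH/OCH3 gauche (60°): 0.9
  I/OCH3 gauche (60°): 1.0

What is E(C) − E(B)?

+4.3 kcal/mol

C (eclipsed): COOH–OCH3 eclipsed, H–H eclipsed, I–H eclipsed; 2.7 + 1.1 + 1.5 = 5.3 kcal/mol.
B (staggered): I–OCH3 gauche; 1.0 = 1.0 kcal/mol.
E(C) − E(B) = 5.3 − 1.0 = +4.3 kcal/mol.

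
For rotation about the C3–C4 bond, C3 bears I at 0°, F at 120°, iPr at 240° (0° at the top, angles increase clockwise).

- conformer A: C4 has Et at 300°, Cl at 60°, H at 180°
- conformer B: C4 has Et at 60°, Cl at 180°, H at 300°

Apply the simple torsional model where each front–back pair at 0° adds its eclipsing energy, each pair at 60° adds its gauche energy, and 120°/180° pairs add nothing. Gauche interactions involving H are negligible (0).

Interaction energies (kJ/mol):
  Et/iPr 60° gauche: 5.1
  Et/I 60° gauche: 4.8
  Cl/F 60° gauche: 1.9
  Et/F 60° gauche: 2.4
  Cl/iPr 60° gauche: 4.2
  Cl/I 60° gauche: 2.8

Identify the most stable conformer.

A (staggered): I(0°)/Et(300°) gauche 4.8; I(0°)/Cl(60°) gauche 2.8; F(120°)/Cl(60°) gauche 1.9; iPr(240°)/Et(300°) gauche 5.1 → 14.6 kJ/mol.
B (staggered): I(0°)/Et(60°) gauche 4.8; F(120°)/Et(60°) gauche 2.4; F(120°)/Cl(180°) gauche 1.9; iPr(240°)/Cl(180°) gauche 4.2 → 13.3 kJ/mol.
B has the lowest total (13.3 kJ/mol).

B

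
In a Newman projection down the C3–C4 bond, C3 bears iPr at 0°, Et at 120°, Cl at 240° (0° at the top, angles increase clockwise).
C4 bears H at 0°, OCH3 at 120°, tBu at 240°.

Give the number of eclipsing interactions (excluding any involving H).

2

Non-H eclipsing pairs: Et(120°)/OCH3(120°); Cl(240°)/tBu(240°) — 2 interactions.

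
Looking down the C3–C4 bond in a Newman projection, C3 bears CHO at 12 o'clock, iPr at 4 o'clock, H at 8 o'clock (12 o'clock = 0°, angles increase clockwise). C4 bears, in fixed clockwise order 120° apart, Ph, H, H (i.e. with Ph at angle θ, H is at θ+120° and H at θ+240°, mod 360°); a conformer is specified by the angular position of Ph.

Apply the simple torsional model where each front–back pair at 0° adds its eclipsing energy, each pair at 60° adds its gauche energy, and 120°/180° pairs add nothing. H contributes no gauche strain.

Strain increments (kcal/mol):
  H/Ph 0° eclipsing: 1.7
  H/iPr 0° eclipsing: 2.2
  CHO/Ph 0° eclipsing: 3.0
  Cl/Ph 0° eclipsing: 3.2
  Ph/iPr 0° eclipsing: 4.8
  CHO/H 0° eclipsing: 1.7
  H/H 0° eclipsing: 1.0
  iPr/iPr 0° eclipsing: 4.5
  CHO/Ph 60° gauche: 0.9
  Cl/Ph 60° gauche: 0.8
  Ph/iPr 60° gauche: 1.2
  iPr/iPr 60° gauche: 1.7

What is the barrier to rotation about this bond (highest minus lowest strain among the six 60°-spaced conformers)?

6.6 kcal/mol

Ph at 0° (eclipsed): CHO–Ph eclipsed, iPr–H eclipsed, H–H eclipsed; 3.0 + 2.2 + 1.0 = 6.2 kcal/mol.
Ph at 60° (staggered): CHO–Ph gauche, iPr–Ph gauche; 0.9 + 1.2 = 2.1 kcal/mol.
Ph at 120° (eclipsed): CHO–H eclipsed, iPr–Ph eclipsed, H–H eclipsed; 1.7 + 4.8 + 1.0 = 7.5 kcal/mol.
Ph at 180° (staggered): iPr–Ph gauche; 1.2 = 1.2 kcal/mol.
Ph at 240° (eclipsed): CHO–H eclipsed, iPr–H eclipsed, H–Ph eclipsed; 1.7 + 2.2 + 1.7 = 5.6 kcal/mol.
Ph at 300° (staggered): CHO–Ph gauche; 0.9 = 0.9 kcal/mol.
Max at 120° (7.5 kcal/mol), min at 300° (0.9 kcal/mol); barrier = 6.6 kcal/mol.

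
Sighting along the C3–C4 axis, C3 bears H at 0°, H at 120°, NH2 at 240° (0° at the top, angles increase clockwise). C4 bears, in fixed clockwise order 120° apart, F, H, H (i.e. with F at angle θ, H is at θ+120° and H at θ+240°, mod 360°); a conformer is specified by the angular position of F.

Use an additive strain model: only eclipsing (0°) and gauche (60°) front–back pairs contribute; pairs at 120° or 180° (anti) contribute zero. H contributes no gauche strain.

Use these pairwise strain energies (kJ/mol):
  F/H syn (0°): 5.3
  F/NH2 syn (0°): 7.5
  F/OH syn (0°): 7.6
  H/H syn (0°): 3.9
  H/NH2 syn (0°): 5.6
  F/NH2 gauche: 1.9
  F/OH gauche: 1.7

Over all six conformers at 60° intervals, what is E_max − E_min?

F at 0° (eclipsed): H(0°)/F(0°) eclipsed 5.3; H(120°)/H(120°) eclipsed 3.9; NH2(240°)/H(240°) eclipsed 5.6 → 14.8 kJ/mol.
F at 60° (staggered): no non-H gauche contacts → 0.0 kJ/mol.
F at 120° (eclipsed): H(0°)/H(0°) eclipsed 3.9; H(120°)/F(120°) eclipsed 5.3; NH2(240°)/H(240°) eclipsed 5.6 → 14.8 kJ/mol.
F at 180° (staggered): NH2(240°)/F(180°) gauche 1.9 → 1.9 kJ/mol.
F at 240° (eclipsed): H(0°)/H(0°) eclipsed 3.9; H(120°)/H(120°) eclipsed 3.9; NH2(240°)/F(240°) eclipsed 7.5 → 15.3 kJ/mol.
F at 300° (staggered): NH2(240°)/F(300°) gauche 1.9 → 1.9 kJ/mol.
Max at 240° (15.3 kJ/mol), min at 60° (0.0 kJ/mol); barrier = 15.3 kJ/mol.

15.3 kJ/mol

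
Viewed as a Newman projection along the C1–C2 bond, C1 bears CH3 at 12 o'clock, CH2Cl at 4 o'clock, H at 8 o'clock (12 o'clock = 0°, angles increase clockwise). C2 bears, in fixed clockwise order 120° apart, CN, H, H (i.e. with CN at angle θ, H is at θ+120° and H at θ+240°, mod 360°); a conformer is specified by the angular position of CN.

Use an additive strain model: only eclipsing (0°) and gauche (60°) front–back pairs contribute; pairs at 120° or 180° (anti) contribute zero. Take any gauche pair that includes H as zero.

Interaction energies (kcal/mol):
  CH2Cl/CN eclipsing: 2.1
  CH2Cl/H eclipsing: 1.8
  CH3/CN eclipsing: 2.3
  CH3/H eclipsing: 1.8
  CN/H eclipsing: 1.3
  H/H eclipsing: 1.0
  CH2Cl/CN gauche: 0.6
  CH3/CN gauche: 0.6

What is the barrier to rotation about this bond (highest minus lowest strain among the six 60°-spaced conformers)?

CN at 0° is eclipsed. CH3 at 0° is eclipsed with CN at 0° (2.3); CH2Cl at 120° is eclipsed with H at 120° (1.8); H at 240° is eclipsed with H at 240° (1.0). Total 5.1 kcal/mol.
CN at 60° is staggered. CH3 at 0° is gauche with CN at 60° (0.6); CH2Cl at 120° is gauche with CN at 60° (0.6). Total 1.2 kcal/mol.
CN at 120° is eclipsed. CH3 at 0° is eclipsed with H at 0° (1.8); CH2Cl at 120° is eclipsed with CN at 120° (2.1); H at 240° is eclipsed with H at 240° (1.0). Total 4.9 kcal/mol.
CN at 180° is staggered. CH2Cl at 120° is gauche with CN at 180° (0.6). Total 0.6 kcal/mol.
CN at 240° is eclipsed. CH3 at 0° is eclipsed with H at 0° (1.8); CH2Cl at 120° is eclipsed with H at 120° (1.8); H at 240° is eclipsed with CN at 240° (1.3). Total 4.9 kcal/mol.
CN at 300° is staggered. CH3 at 0° is gauche with CN at 300° (0.6). Total 0.6 kcal/mol.
Max at 0° (5.1 kcal/mol), min at 180° (0.6 kcal/mol); barrier = 4.5 kcal/mol.

4.5 kcal/mol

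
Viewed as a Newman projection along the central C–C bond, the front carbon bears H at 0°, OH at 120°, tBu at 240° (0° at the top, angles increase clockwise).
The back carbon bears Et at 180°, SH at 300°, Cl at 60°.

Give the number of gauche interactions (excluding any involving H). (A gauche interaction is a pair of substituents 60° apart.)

Non-H gauche pairs: OH(120°)/Et(180°); OH(120°)/Cl(60°); tBu(240°)/Et(180°); tBu(240°)/SH(300°) — 4 interactions.

4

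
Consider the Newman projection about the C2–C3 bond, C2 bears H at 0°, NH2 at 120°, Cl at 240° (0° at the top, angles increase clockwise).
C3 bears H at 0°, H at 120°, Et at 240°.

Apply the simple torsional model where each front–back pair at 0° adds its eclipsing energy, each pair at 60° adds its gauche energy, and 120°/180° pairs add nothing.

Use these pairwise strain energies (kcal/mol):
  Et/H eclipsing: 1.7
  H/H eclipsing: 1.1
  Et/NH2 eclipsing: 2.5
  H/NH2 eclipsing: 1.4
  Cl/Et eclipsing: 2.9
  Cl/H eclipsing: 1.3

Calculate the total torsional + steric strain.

This conformer (eclipsed): H–H eclipsed, NH2–H eclipsed, Cl–Et eclipsed; 1.1 + 1.4 + 2.9 = 5.4 kcal/mol.

5.4 kcal/mol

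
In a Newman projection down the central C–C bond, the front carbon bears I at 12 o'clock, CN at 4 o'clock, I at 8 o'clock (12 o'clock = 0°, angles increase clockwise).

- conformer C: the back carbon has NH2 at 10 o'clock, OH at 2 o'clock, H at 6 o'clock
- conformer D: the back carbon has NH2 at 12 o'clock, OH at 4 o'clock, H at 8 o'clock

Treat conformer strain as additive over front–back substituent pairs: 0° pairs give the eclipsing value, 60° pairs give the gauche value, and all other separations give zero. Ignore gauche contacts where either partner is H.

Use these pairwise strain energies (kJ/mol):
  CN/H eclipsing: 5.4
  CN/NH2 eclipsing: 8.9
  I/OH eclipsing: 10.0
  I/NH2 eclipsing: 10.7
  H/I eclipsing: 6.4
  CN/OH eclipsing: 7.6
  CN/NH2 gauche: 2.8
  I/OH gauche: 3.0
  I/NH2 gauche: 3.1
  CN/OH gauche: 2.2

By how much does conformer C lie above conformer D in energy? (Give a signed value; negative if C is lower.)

-13.3 kJ/mol

C is staggered. I at 0° is gauche with NH2 at 300° (3.1); I at 0° is gauche with OH at 60° (3.0); CN at 120° is gauche with OH at 60° (2.2); I at 240° is gauche with NH2 at 300° (3.1). Total 11.4 kJ/mol.
D is eclipsed. I at 0° is eclipsed with NH2 at 0° (10.7); CN at 120° is eclipsed with OH at 120° (7.6); I at 240° is eclipsed with H at 240° (6.4). Total 24.7 kJ/mol.
E(C) − E(D) = 11.4 − 24.7 = -13.3 kJ/mol.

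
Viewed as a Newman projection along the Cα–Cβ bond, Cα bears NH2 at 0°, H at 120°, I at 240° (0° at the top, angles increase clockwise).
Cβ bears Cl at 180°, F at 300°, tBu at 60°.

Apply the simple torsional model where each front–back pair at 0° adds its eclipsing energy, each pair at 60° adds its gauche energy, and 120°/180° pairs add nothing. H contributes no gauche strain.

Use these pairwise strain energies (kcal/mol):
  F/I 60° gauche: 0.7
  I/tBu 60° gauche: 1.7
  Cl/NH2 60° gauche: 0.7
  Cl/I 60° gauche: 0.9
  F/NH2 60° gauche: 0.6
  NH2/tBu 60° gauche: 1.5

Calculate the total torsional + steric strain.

3.7 kcal/mol

This conformer is staggered. NH2 at 0° is gauche with F at 300° (0.6); NH2 at 0° is gauche with tBu at 60° (1.5); I at 240° is gauche with Cl at 180° (0.9); I at 240° is gauche with F at 300° (0.7). Total 3.7 kcal/mol.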